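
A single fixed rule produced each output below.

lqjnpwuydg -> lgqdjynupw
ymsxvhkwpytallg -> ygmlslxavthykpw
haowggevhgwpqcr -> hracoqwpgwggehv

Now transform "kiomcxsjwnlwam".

kmiaowmlcnxwsj

In each case the input is transformed by: take characters alternately from the front and the back (1st, last, 2nd, 2nd-last, ...).
Doing the same to "kiomcxsjwnlwam": "kmiaowmlcnxwsj".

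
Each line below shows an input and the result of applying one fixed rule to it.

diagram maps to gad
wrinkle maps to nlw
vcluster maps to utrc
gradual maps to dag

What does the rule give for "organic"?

aio

Rule — move the first 2 characters to the end (rotate left by 2), then keep every other character starting from the second (positions 2nd, 4th, 6th, ...).
Starting from "organic": after the first operation, "ganicor"; after the second, "aio".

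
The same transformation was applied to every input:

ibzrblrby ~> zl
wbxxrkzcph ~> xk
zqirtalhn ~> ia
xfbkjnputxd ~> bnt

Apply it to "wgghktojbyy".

The pattern: delete the last 2 characters, then keep one character in every 3, starting at position 3 (positions 3rd, 6th, 9th, ...).
On "wgghktojbyy": the first step gives "wgghktojb", and the second then gives "gtb".

gtb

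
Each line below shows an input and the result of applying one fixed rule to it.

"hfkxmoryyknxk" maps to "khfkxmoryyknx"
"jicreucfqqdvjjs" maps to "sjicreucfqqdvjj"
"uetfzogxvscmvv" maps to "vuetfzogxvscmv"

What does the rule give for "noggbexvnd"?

dnoggbexvn

Looking at the pairs, the operation is to move the last character to the front.
"noggbexvnd" → "dnoggbexvn".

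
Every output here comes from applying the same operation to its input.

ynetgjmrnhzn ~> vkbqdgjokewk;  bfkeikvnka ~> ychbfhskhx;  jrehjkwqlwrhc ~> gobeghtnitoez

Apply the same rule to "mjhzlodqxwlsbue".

In each case the input is transformed by: shift every letter 3 places backward in the alphabet (wrapping around).
Applying that to "mjhzlodqxwlsbue" gives "jgewilanutipyrb".

jgewilanutipyrb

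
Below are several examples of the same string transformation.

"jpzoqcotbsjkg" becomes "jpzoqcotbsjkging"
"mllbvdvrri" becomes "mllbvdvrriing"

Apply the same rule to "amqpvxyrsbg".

What's happening: append "ing".
Applying that to "amqpvxyrsbg" gives "amqpvxyrsbging".

amqpvxyrsbging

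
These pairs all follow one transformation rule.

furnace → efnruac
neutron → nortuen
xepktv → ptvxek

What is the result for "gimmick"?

iikmmcg

Each output is the input with this applied: sort the characters into alphabetical order, then move the first 2 characters to the end (rotate left by 2).
Working it through for "gimmick": intermediate "cgiikmm", final "iikmmcg".
(Check on "neutron": → "ennortu" → "nortuen" ✓)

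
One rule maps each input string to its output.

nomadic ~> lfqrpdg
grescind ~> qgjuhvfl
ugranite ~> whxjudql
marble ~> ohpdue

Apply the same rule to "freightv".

wyiuhljk

Rule — shift every letter 3 places forward in the alphabet (wrapping around), then move the last 2 characters to the front (rotate right by 2).
Working it through for "freightv": intermediate "iuhljkwy", final "wyiuhljk".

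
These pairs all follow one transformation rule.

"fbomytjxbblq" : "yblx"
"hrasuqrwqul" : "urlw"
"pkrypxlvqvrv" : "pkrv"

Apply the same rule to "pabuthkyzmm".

tamy

What's happening: keep one character in every 3, starting at position 2 (positions 2nd, 5th, 8th, ...), then swap each adjacent pair of characters (1↔2, 3↔4, ...).
On "pabuthkyzmm": the first step gives "atym", and the second then gives "tamy".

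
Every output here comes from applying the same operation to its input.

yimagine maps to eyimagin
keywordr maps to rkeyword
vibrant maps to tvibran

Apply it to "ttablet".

tttable

Rule — move the last character to the front.
For "ttablet" the result is "tttable".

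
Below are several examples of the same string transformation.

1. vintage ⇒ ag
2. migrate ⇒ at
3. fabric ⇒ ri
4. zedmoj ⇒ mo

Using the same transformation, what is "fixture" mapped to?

The transformation: move the last 3 characters to the front (rotate right by 3), then keep only the first 2 characters.
Working it through for "fixture": intermediate "urefixt", final "ur".
(Check on "zedmoj": → "mojzed" → "mo" ✓)

ur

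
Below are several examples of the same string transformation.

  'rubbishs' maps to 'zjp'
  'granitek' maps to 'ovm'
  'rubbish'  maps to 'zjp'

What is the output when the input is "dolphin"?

lxv

The transformation: keep one character in every 3, starting at position 1 (positions 1st, 4th, 7th, ...), then shift every letter 8 places forward in the alphabet (wrapping around).
"dolphin" → "dpn" → "lxv".
(Check on "rubbish": → "rbh" → "zjp" ✓)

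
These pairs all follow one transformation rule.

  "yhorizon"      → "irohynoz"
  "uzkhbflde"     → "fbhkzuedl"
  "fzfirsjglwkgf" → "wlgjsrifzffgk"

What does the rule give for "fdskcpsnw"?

Rule — move the last 3 characters to the front (rotate right by 3), then reverse the string.
"fdskcpsnw" → "pcksdfwns".

pcksdfwns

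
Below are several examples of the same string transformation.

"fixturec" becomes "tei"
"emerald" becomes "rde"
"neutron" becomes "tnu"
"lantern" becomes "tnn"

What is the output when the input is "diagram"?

The transformation: move the first 3 characters to the end (rotate left by 3), then keep one character in every 3, starting at position 1 (positions 1st, 4th, 7th, ...).
"diagram" → "gma".

gma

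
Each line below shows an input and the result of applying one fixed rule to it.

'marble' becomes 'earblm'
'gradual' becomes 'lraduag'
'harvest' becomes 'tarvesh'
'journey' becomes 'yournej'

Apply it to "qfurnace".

Rule — swap the first and last characters.
So "qfurnace" becomes "efurnacq".

efurnacq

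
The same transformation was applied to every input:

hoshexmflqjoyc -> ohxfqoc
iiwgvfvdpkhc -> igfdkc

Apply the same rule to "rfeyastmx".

fysm

Each output is the input with this applied: keep every other character starting from the second (positions 2nd, 4th, 6th, ...).
So "rfeyastmx" becomes "fysm".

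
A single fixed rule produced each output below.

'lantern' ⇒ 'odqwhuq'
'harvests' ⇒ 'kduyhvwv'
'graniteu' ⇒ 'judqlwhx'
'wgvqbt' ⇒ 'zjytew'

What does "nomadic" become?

Looking at the pairs, the operation is to shift every letter 3 places forward in the alphabet (wrapping around).
Applying that to "nomadic" gives "qrpdglf".

qrpdglf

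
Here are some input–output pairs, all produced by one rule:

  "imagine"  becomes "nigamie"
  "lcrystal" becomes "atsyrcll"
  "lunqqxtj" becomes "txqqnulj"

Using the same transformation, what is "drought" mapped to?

The pattern: reverse the string, then move the first character to the end.
On "drought": the first step gives "thguord", and the second then gives "hguordt".

hguordt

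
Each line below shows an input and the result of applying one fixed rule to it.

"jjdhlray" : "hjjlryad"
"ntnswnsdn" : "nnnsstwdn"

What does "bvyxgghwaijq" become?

The transformation: sort the characters into alphabetical order, then move the first 2 characters to the end (rotate left by 2).
"bvyxgghwaijq" → "abgghijqvwxy" → "gghijqvwxyab".

gghijqvwxyab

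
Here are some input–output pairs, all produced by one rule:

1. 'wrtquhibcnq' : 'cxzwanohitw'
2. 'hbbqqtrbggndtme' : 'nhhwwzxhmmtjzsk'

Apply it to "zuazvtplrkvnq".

Each output is the input with this applied: shift every letter 6 places forward in the alphabet (wrapping around).
For "zuazvtplrkvnq" the result is "fagfbzvrxqbtw".

fagfbzvrxqbtw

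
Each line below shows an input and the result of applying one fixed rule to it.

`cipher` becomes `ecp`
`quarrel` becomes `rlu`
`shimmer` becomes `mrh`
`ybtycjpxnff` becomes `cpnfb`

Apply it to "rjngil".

The pattern: move the first 3 characters to the end (rotate left by 3), then keep every other character starting from the second (positions 2nd, 4th, 6th, ...).
On "rjngil": the first step gives "gilrjn", and the second then gives "irn".

irn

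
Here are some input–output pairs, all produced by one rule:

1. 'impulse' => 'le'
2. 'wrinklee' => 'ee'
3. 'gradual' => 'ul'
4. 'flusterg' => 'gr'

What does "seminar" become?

The pattern: swap each adjacent pair of characters (1↔2, 3↔4, ...), then keep only the last 2 characters.
For "seminar", step one produces "esimanr"; step two turns that into "nr".

nr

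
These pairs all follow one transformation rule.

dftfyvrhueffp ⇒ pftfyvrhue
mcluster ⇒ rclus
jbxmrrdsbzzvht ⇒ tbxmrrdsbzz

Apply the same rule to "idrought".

The pattern: swap the first and last characters, then delete the last 3 characters.
On "idrought": the first step gives "tdroughi", and the second then gives "tdrou".

tdrou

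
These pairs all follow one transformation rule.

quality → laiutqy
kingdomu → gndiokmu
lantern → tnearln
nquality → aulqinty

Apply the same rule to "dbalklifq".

lakbldiqf

The rule is to move the first 3 characters to the end (rotate left by 3), then take characters alternately from the front and the back (1st, last, 2nd, 2nd-last, ...).
On "dbalklifq" that produces "lakbldiqf".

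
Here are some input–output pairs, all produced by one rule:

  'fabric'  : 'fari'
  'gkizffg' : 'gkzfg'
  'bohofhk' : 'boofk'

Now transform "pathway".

pahwy

In each case the input is transformed by: double every character, then keep one character in every 3, starting at position 1 (positions 1st, 4th, 7th, ...).
"pathway" → "ppaatthhwwaayy" → "pahwy".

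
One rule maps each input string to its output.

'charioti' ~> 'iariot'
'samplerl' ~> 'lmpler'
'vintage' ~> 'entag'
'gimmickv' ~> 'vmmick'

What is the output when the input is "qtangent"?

What's happening: delete the first 2 characters, then move the last character to the front.
Applying both steps to "qtangent": "angent", then "tangen".
(Check on "charioti": → "arioti" → "iariot" ✓)

tangen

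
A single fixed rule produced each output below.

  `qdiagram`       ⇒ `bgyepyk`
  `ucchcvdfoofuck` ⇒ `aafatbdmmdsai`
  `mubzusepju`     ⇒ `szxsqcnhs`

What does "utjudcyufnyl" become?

rhsbawsdlwj

The rule is to delete the first character, then shift every letter 2 places backward in the alphabet (wrapping around).
Starting from "utjudcyufnyl": after the first operation, "tjudcyufnyl"; after the second, "rhsbawsdlwj".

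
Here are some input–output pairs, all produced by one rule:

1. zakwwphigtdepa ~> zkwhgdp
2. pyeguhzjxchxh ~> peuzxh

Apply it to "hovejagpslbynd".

The transformation: delete the last character, then keep every other character starting from the first (positions 1st, 3rd, 5th, ...).
Applying that to "hovejagpslbynd" gives "hvjgsbn".
(Check on "zakwwphigtdepa": → "zakwwphigtdep" → "zkwhgdp" ✓)

hvjgsbn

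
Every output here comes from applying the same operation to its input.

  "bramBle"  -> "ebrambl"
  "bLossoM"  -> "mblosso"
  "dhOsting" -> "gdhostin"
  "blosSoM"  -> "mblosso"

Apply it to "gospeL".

lgospe

In each case the input is transformed by: move the last character to the front, then convert every letter to lowercase.
For "gospeL" the result is "lgospe".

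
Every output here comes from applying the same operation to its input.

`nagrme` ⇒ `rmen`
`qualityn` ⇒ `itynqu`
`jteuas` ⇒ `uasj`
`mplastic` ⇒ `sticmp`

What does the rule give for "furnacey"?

The pattern: swap the front and back halves of the string, then delete the last 2 characters.
Working it through for "furnacey": intermediate "aceyfurn", final "aceyfu".

aceyfu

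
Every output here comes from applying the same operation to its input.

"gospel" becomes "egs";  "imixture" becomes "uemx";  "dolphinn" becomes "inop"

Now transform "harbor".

Each output is the input with this applied: swap the front and back halves of the string, then keep every other character starting from the second (positions 2nd, 4th, 6th, ...).
Applying both steps to "harbor": "borhar", then "ohr".

ohr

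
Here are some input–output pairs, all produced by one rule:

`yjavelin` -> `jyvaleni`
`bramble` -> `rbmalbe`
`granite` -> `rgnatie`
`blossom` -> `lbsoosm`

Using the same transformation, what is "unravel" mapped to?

nuarevl

Looking at the pairs, the operation is to swap each adjacent pair of characters (1↔2, 3↔4, ...).
Applying that to "unravel" gives "nuarevl".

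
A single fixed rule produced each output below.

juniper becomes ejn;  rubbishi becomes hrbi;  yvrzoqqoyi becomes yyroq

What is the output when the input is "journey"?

eju

The rule is to move the last 3 characters to the front (rotate right by 3), then keep every other character starting from the second (positions 2nd, 4th, 6th, ...).
Applying both steps to "journey": "neyjour", then "eju".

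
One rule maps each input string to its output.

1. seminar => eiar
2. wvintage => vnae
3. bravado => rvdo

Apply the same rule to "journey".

Looking at the pairs, the operation is to swap each adjacent pair of characters (1↔2, 3↔4, ...), then keep every other character starting from the first (positions 1st, 3rd, 5th, ...).
Applying both steps to "journey": "ojrueny", then "orey".

orey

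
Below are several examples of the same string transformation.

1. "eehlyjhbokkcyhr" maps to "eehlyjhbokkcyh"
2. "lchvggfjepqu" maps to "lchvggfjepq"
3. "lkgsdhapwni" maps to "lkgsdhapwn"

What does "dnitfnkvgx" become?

Looking at the pairs, the operation is to delete the last character.
For "dnitfnkvgx" the result is "dnitfnkvg".

dnitfnkvg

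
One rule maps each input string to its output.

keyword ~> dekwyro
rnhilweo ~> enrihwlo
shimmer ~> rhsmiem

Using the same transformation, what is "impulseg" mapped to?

emiupslg

The pattern: swap each adjacent pair of characters (1↔2, 3↔4, ...), then move the last character to the front.
Applying both steps to "impulseg": "miupslge", then "emiupslg".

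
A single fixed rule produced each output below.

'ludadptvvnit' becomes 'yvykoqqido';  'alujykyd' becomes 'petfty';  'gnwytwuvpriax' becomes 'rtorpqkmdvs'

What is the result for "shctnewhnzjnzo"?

xoizrciueiuj

Each output is the input with this applied: shift every letter 5 places backward in the alphabet (wrapping around), then delete the first 2 characters.
Applying that to "shctnewhnzjnzo" gives "xoizrciueiuj".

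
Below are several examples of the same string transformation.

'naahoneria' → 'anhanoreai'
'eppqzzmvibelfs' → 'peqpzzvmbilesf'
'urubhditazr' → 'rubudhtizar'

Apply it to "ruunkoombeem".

The transformation: swap each adjacent pair of characters (1↔2, 3↔4, ...).
Doing the same to "ruunkoombeem": "urnuokmoebme".

urnuokmoebme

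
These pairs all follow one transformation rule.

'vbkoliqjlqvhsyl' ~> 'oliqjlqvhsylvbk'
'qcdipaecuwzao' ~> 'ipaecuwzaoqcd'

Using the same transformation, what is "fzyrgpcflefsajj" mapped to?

Rule — move the first 3 characters to the end (rotate left by 3).
So "fzyrgpcflefsajj" becomes "rgpcflefsajjfzy".

rgpcflefsajjfzy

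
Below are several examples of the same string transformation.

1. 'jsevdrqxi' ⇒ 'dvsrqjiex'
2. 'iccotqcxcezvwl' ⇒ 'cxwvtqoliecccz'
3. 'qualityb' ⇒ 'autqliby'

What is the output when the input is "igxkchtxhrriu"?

The transformation: sort the characters into reverse alphabetical order, then swap the first and last characters.
Working it through for "igxkchtxhrriu": intermediate "xxutrrkiihhgc", final "cxutrrkiihhgx".

cxutrrkiihhgx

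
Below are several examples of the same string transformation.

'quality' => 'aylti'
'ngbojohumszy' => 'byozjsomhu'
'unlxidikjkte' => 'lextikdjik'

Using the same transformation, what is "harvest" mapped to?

rtvse

The rule is to delete the first 2 characters, then take characters alternately from the front and the back (1st, last, 2nd, 2nd-last, ...).
"harvest" → "rtvse".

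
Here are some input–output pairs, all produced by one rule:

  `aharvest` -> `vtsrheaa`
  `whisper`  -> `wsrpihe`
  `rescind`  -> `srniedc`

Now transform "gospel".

Looking at the pairs, the operation is to sort the characters into reverse alphabetical order.
So "gospel" becomes "spolge".

spolge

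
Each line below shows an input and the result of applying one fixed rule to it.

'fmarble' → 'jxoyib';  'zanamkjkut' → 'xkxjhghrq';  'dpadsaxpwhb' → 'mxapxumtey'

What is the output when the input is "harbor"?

xoylo

The pattern: shift every letter 3 places backward in the alphabet (wrapping around), then delete the first character.
Starting from "harbor": after the first operation, "exoylo"; after the second, "xoylo".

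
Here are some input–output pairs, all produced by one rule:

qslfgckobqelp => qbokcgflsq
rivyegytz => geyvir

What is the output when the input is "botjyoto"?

Looking at the pairs, the operation is to delete the last 3 characters, then reverse the string.
Starting from "botjyoto": after the first operation, "botjy"; after the second, "yjtob".

yjtob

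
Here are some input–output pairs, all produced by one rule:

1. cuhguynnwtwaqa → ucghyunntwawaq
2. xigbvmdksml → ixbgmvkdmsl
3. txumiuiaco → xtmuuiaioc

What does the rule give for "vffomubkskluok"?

fvofumkbksulko

The rule is to swap each adjacent pair of characters (1↔2, 3↔4, ...).
For "vffomubkskluok" the result is "fvofumkbksulko".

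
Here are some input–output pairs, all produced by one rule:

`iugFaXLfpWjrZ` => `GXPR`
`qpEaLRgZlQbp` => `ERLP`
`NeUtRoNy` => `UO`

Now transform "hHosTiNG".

OI

The pattern: keep one character in every 3, starting at position 3 (positions 3rd, 6th, 9th, ...), then convert every letter to uppercase.
So "hHosTiNG" becomes "OI".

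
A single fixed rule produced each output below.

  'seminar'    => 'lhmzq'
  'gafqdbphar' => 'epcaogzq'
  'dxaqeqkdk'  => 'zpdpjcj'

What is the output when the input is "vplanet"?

In each case the input is transformed by: shift every letter 1 place backward in the alphabet (wrapping around), then delete the first 2 characters.
For "vplanet", step one produces "uokzmds"; step two turns that into "kzmds".
(Check on "seminar": → "rdlhmzq" → "lhmzq" ✓)

kzmds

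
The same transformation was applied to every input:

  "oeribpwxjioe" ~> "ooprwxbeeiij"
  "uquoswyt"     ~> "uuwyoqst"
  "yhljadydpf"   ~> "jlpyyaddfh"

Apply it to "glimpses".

mpssegil

The transformation: sort the characters into alphabetical order, then swap the front and back halves of the string.
Working it through for "glimpses": intermediate "egilmpss", final "mpssegil".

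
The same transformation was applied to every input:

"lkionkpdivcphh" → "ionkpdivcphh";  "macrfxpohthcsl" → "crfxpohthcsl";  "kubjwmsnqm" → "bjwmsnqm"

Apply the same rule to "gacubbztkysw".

The transformation: delete the first 2 characters.
For "gacubbztkysw" the result is "cubbztkysw".

cubbztkysw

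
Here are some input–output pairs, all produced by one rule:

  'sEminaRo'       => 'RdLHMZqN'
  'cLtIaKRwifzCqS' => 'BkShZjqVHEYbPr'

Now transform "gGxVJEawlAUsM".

FfWuidZVKztRl

Looking at the pairs, the operation is to flip the case of every letter, then shift every letter 1 place backward in the alphabet (wrapping around).
Starting from "gGxVJEawlAUsM": after the first operation, "GgXvjeAWLauSm"; after the second, "FfWuidZVKztRl".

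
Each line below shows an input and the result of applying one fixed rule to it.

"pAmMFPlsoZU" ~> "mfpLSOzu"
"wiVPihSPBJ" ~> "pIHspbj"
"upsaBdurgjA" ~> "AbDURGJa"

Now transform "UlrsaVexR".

SAvEXr

In each case the input is transformed by: delete the first 3 characters, then flip the case of every letter.
Applying both steps to "UlrsaVexR": "saVexR", then "SAvEXr".
(Check on "upsaBdurgjA": → "aBdurgjA" → "AbDURGJa" ✓)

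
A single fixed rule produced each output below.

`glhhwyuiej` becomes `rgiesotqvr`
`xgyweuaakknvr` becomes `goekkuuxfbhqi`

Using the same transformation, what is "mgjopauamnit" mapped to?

The rule is to move the first 3 characters to the end (rotate left by 3), then shift every letter 10 places forward in the alphabet (wrapping around).
"mgjopauamnit" → "opauamnitmgj" → "yzkekwxsdwqt".

yzkekwxsdwqt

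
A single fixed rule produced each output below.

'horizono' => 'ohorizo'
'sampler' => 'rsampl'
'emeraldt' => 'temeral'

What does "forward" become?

dforwa

Rule — move the last 2 characters to the front (rotate right by 2), then delete the first character.
Applying both steps to "forward": "rdforwa", then "dforwa".
(Check on "emeraldt": → "dtemeral" → "temeral" ✓)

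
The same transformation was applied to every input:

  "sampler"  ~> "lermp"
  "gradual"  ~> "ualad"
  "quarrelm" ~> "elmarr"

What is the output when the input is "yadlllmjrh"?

jrhdlllm

The transformation: delete the first 2 characters, then move the last 3 characters to the front (rotate right by 3).
So "yadlllmjrh" becomes "jrhdlllm".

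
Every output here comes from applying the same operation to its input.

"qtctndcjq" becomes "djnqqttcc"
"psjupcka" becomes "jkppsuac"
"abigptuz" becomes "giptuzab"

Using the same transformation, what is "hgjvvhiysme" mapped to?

hhijmsvvyeg

The pattern: sort the characters into alphabetical order, then move the first 2 characters to the end (rotate left by 2).
Starting from "hgjvvhiysme": after the first operation, "eghhijmsvvy"; after the second, "hhijmsvvyeg".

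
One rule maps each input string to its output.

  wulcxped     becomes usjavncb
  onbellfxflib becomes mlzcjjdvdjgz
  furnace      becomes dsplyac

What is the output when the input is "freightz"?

dpcgefrx

The rule is to shift every letter 2 places backward in the alphabet (wrapping around).
"freightz" → "dpcgefrx".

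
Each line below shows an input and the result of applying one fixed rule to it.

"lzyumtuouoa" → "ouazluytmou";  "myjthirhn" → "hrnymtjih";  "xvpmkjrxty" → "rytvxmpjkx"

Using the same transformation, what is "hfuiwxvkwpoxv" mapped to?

xovfhiuxwkvpw

What's happening: swap each adjacent pair of characters (1↔2, 3↔4, ...), then move the last 3 characters to the front (rotate right by 3).
Applying that to "hfuiwxvkwpoxv" gives "xovfhiuxwkvpw".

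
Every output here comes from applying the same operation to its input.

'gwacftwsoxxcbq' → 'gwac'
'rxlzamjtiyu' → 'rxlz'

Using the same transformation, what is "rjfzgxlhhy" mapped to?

The pattern: keep only the first 4 characters.
So "rjfzgxlhhy" becomes "rjfz".

rjfz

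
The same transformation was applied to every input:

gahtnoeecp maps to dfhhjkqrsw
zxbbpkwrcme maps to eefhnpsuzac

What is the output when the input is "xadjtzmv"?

dgmpwyac

The transformation: sort the characters into alphabetical order, then shift every letter 3 places forward in the alphabet (wrapping around).
Working it through for "xadjtzmv": intermediate "adjmtvxz", final "dgmpwyac".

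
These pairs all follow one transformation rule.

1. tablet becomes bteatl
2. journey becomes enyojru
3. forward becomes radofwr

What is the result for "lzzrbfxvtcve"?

tevzlrzfbvxc

The transformation: swap each adjacent pair of characters (1↔2, 3↔4, ...), then move the last 3 characters to the front (rotate right by 3).
On "lzzrbfxvtcve": the first step gives "zlrzfbvxctev", and the second then gives "tevzlrzfbvxc".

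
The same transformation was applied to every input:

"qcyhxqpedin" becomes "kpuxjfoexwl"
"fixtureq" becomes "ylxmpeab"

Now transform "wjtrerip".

The rule is to shift every letter 7 places forward in the alphabet (wrapping around), then move the last 3 characters to the front (rotate right by 3).
Applying both steps to "wjtrerip": "dqaylypw", then "ypwdqayl".

ypwdqayl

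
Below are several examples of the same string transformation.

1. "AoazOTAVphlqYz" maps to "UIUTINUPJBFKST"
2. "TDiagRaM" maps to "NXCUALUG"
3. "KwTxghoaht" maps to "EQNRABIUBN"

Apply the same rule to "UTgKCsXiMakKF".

ONAEWMRCGUEEZ

In each case the input is transformed by: shift every letter 6 places backward in the alphabet (wrapping around), then convert every letter to uppercase.
Working it through for "UTgKCsXiMakKF": intermediate "ONaEWmRcGueEZ", final "ONAEWMRCGUEEZ".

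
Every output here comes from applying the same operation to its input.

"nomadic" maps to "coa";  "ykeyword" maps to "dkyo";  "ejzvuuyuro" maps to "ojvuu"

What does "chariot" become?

thr

Each output is the input with this applied: move the last 2 characters to the front (rotate right by 2), then keep every other character starting from the second (positions 2nd, 4th, 6th, ...).
Applying both steps to "chariot": "otchari", then "thr".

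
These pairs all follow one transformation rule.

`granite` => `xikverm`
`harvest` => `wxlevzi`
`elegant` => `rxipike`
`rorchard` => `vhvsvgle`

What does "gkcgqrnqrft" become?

In each case the input is transformed by: shift every letter 4 places forward in the alphabet (wrapping around), then move the last 2 characters to the front (rotate right by 2).
On "gkcgqrnqrft": the first step gives "kogkuvruvjx", and the second then gives "jxkogkuvruv".

jxkogkuvruv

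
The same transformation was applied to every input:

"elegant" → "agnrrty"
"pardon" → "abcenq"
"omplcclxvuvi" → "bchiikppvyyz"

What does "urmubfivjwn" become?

aehhijosvwz

Rule — shift every letter 13 places forward in the alphabet (wrapping around) — i.e. ROT13, then sort the characters into alphabetical order.
Working it through for "urmubfivjwn": intermediate "hezhosviwja", final "aehhijosvwz".
(Check on "omplcclxvuvi": → "bzcyppykihiv" → "bchiikppvyyz" ✓)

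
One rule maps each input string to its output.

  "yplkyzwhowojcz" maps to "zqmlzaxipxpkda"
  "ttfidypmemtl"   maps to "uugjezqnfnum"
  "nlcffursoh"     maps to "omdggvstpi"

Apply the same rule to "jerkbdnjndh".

kfslceokoei

What's happening: shift every letter 1 place forward in the alphabet (wrapping around).
For "jerkbdnjndh" the result is "kfslceokoei".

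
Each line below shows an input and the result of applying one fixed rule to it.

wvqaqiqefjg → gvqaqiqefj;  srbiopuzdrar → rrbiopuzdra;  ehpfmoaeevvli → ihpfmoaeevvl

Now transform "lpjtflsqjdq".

Looking at the pairs, the operation is to delete the first character, then move the last character to the front.
Applying both steps to "lpjtflsqjdq": "pjtflsqjdq", then "qpjtflsqjd".

qpjtflsqjd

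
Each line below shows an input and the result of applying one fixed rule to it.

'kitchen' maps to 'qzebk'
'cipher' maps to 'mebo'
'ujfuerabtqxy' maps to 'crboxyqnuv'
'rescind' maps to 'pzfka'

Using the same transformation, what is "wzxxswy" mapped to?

Each output is the input with this applied: shift every letter 3 places backward in the alphabet (wrapping around), then delete the first 2 characters.
Starting from "wzxxswy": after the first operation, "twuuptv"; after the second, "uuptv".

uuptv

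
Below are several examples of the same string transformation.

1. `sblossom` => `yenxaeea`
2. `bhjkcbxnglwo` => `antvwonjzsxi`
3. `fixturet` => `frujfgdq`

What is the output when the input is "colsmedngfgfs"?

eoaxeyqpzsrsr

The pattern: move the last character to the front, then shift every letter 12 places forward in the alphabet (wrapping around).
"colsmedngfgfs" → "eoaxeyqpzsrsr".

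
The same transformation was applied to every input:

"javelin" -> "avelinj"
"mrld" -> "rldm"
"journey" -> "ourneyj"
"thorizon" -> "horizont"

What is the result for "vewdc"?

ewdcv

What's happening: move the first character to the end.
Applying that to "vewdc" gives "ewdcv".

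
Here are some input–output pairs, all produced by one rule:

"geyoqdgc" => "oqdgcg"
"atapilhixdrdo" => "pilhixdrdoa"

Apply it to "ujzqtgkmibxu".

qtgkmibxuu

Each output is the input with this applied: move the first character to the end, then delete the first 2 characters.
On "ujzqtgkmibxu": the first step gives "jzqtgkmibxuu", and the second then gives "qtgkmibxuu".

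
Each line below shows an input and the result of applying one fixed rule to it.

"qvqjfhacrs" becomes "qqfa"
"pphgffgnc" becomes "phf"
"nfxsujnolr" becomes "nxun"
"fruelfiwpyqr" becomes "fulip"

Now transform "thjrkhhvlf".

tjkh

Each output is the input with this applied: delete the last 3 characters, then keep every other character starting from the first (positions 1st, 3rd, 5th, ...).
"thjrkhhvlf" → "thjrkhh" → "tjkh".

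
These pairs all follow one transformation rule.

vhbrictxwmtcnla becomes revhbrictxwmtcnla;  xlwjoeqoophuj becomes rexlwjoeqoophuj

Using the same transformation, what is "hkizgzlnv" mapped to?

The rule is to prepend "re".
For "hkizgzlnv" the result is "rehkizgzlnv".

rehkizgzlnv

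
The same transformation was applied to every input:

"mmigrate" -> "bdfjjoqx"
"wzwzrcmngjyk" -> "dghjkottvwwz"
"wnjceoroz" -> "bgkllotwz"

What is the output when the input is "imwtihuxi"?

The transformation: shift every letter 3 places backward in the alphabet (wrapping around), then sort the characters into alphabetical order.
For "imwtihuxi" the result is "efffjqrtu".

efffjqrtu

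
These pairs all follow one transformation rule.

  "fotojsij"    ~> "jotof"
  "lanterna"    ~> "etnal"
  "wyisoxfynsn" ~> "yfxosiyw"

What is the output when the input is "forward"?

wrof

The transformation: delete the last 3 characters, then reverse the string.
Starting from "forward": after the first operation, "forw"; after the second, "wrof".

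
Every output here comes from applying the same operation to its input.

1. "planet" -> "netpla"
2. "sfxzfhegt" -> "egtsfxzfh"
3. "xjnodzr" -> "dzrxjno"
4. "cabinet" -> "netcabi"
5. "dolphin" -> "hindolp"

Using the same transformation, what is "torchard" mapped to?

Rule — move the last 3 characters to the front (rotate right by 3).
Doing the same to "torchard": "ardtorch".

ardtorch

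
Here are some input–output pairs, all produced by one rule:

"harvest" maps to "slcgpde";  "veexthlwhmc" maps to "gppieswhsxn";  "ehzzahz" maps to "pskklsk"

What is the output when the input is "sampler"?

Each output is the input with this applied: shift every letter 11 places forward in the alphabet (wrapping around).
On "sampler" that produces "dlxawpc".

dlxawpc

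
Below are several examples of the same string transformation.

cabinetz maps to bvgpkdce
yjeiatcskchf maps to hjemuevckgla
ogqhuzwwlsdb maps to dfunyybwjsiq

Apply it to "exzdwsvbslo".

The pattern: shift every letter 2 places forward in the alphabet (wrapping around), then reverse the string.
For "exzdwsvbslo" the result is "qnudxuyfbzg".

qnudxuyfbzg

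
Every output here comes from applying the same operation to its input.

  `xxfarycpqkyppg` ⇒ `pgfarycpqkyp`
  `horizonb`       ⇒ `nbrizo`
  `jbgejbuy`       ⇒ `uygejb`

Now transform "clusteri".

Looking at the pairs, the operation is to delete the first 2 characters, then move the last 2 characters to the front (rotate right by 2).
For "clusteri", step one produces "usteri"; step two turns that into "riuste".

riuste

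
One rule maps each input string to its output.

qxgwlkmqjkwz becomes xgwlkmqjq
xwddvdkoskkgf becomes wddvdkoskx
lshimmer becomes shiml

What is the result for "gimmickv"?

immig

Rule — delete the last 3 characters, then move the first character to the end.
Working it through for "gimmickv": intermediate "gimmi", final "immig".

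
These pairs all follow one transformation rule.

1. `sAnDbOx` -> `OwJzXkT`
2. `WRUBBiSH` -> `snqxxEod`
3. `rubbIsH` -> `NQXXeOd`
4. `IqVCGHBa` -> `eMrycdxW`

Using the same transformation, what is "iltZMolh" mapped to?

The rule is to shift every letter 4 places backward in the alphabet (wrapping around), then flip the case of every letter.
"iltZMolh" → "ehpVIkhd" → "EHPviKHD".

EHPviKHD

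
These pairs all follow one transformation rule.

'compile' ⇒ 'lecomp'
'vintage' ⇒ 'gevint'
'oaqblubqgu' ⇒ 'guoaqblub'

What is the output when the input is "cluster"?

erclus

Rule — move the last 3 characters to the front (rotate right by 3), then delete the first character.
Applying both steps to "cluster": "terclus", then "erclus".
(Check on "oaqblubqgu": → "qguoaqblub" → "guoaqblub" ✓)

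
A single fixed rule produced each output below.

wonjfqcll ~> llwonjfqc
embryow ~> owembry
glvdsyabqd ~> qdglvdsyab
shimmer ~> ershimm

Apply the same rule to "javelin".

injavel

In each case the input is transformed by: move the last 2 characters to the front (rotate right by 2).
So "javelin" becomes "injavel".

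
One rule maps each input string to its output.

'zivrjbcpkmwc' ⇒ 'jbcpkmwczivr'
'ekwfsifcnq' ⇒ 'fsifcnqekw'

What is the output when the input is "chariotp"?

ariotpch

In each case the input is transformed by: move the last 2 characters to the front (rotate right by 2), then swap the front and back halves of the string.
For "chariotp", step one produces "tpchario"; step two turns that into "ariotpch".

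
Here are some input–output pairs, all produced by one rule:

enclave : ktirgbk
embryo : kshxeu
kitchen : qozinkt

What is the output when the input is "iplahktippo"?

Rule — shift every letter 6 places forward in the alphabet (wrapping around).
On "iplahktippo" that produces "ovrgnqzovvu".

ovrgnqzovvu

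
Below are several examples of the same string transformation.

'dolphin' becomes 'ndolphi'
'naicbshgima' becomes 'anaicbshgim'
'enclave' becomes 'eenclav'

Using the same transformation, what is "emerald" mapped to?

demeral

The transformation: move the last character to the front.
Applying that to "emerald" gives "demeral".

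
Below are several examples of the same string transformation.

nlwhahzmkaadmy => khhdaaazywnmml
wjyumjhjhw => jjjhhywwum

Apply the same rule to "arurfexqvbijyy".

qjifebayyxvurr

In each case the input is transformed by: sort the characters into reverse alphabetical order, then swap the front and back halves of the string.
On "arurfexqvbijyy": the first step gives "yyxvurrqjifeba", and the second then gives "qjifebayyxvurr".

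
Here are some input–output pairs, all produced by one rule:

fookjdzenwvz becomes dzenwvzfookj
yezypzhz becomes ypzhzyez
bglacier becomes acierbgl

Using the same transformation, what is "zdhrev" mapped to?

Each output is the input with this applied: move the last character to the front, then swap the front and back halves of the string.
Applying that to "zdhrev" gives "hrevzd".
(Check on "yezypzhz": → "zyezypzh" → "ypzhzyez" ✓)

hrevzd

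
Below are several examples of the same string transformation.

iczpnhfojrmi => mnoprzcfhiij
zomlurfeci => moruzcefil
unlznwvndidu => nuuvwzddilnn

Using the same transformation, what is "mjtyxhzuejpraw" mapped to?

Each output is the input with this applied: sort the characters into alphabetical order, then swap the front and back halves of the string.
On "mjtyxhzuejpraw": the first step gives "aehjjmprtuwxyz", and the second then gives "rtuwxyzaehjjmp".

rtuwxyzaehjjmp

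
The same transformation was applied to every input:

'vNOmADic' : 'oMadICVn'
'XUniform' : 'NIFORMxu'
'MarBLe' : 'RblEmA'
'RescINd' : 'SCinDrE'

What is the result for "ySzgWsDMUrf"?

The rule is to move the first 2 characters to the end (rotate left by 2), then flip the case of every letter.
Working it through for "ySzgWsDMUrf": intermediate "zgWsDMUrfyS", final "ZGwSdmuRFYs".

ZGwSdmuRFYs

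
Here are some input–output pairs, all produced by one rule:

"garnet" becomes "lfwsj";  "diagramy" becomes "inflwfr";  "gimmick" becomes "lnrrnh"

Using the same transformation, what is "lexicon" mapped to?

The rule is to shift every letter 5 places forward in the alphabet (wrapping around), then delete the last character.
For "lexicon" the result is "qjcnht".

qjcnht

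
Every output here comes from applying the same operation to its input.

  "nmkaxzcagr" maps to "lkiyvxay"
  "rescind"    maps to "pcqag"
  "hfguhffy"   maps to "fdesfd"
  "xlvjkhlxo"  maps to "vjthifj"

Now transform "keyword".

icwum

Each output is the input with this applied: delete the last 2 characters, then shift every letter 2 places backward in the alphabet (wrapping around).
"keyword" → "keywo" → "icwum".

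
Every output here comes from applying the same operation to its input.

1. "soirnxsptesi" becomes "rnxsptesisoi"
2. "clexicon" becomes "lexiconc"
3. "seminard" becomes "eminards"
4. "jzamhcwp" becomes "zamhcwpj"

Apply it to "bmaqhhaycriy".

qhhaycriybma

Rule — swap the front and back halves of the string, then move the last 3 characters to the front (rotate right by 3).
"bmaqhhaycriy" → "aycriybmaqhh" → "qhhaycriybma".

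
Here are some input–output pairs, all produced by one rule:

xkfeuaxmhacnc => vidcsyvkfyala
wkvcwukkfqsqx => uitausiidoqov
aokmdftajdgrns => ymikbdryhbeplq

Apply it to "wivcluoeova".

ugtajsmcmty

What's happening: shift every letter 2 places backward in the alphabet (wrapping around).
On "wivcluoeova" that produces "ugtajsmcmty".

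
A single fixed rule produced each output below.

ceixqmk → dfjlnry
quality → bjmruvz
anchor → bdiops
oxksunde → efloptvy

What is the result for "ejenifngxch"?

The rule is to shift every letter 1 place forward in the alphabet (wrapping around), then sort the characters into alphabetical order.
Working it through for "ejenifngxch": intermediate "fkfojgohydi", final "dffghijkooy".

dffghijkooy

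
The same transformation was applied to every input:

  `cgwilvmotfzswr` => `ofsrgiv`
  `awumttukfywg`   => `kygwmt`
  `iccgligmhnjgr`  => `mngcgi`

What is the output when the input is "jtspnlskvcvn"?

kcntpl

In each case the input is transformed by: keep every other character starting from the second (positions 2nd, 4th, 6th, ...), then move the first 3 characters to the end (rotate left by 3).
Starting from "jtspnlskvcvn": after the first operation, "tplkcn"; after the second, "kcntpl".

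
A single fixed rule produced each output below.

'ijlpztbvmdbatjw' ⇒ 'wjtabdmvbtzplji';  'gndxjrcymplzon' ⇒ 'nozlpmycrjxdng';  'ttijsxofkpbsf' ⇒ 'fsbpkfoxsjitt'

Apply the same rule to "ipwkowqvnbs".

The pattern: reverse the string.
On "ipwkowqvnbs" that produces "sbnvqwokwpi".

sbnvqwokwpi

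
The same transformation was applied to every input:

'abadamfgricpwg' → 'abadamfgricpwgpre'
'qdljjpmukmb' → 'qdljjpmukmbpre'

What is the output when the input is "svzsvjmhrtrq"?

svzsvjmhrtrqpre

The transformation: append "pre".
For "svzsvjmhrtrq" the result is "svzsvjmhrtrqpre".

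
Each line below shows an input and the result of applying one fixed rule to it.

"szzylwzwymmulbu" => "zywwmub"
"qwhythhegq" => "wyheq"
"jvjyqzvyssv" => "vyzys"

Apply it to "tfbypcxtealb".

The pattern: keep every other character starting from the second (positions 2nd, 4th, 6th, ...).
On "tfbypcxtealb" that produces "fyctab".

fyctab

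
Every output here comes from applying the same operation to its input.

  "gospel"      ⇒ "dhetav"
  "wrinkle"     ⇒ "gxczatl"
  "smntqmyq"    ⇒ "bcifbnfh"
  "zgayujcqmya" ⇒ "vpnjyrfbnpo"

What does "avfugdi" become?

kujvsxp

Rule — shift every letter 11 places backward in the alphabet (wrapping around), then move the first character to the end.
For "avfugdi", step one produces "pkujvsx"; step two turns that into "kujvsxp".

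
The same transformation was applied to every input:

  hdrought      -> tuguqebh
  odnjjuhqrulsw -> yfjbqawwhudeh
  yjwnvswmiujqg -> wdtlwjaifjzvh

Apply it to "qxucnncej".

prwdkhpaa

Looking at the pairs, the operation is to move the last 3 characters to the front (rotate right by 3), then shift every letter 13 places forward in the alphabet (wrapping around) — i.e. ROT13.
On "qxucnncej": the first step gives "cejqxucnn", and the second then gives "prwdkhpaa".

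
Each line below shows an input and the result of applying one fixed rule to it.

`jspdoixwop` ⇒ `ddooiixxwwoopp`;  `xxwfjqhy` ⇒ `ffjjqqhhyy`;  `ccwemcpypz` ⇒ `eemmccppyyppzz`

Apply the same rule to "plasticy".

ssttiiccyy

The rule is to delete the first 3 characters, then double every character.
"plasticy" → "sticy" → "ssttiiccyy".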